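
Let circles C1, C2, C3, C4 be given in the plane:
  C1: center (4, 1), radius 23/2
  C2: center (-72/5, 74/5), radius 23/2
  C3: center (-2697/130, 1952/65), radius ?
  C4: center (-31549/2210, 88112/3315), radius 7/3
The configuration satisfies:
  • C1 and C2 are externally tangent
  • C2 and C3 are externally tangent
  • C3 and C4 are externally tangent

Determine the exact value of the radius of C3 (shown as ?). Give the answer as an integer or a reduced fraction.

5

1. [ext C2·C3]  r_C3² + 23r_C3 − 140 = 0  ⇒  r_C3 = 5 (r>0 drops 1)
2. [ext C3·C4]  r_C3² + (14/3)r_C3 − 145/3 = 0  ⇒  r_C3 = 5 (r>0 drops 1)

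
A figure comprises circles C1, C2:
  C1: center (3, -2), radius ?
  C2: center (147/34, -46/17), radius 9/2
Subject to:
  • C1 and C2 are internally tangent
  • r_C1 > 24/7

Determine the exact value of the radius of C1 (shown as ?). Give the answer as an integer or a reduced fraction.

1. [int C1,C2]  r_C1² − 9r_C1 + 18 = 0  ⇒  r_C1 = 3 or 6
2. given r_C1 > 24/7: keep 6

6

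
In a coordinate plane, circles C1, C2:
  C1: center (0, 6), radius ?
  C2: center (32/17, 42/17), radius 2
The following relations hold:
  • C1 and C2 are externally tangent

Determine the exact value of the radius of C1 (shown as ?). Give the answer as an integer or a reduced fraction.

1. [ext C1·C2]  r_C1² + 4r_C1 − 12 = 0  ⇒  r_C1 = 2 (r>0 drops 1)

2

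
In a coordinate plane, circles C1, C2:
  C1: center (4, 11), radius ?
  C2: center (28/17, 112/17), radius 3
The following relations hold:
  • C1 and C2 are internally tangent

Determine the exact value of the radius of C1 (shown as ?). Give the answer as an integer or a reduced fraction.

1. [int C1,C2]  r_C1² − 6r_C1 − 16 = 0  ⇒  r_C1 = 8 (r>0 drops 1)

8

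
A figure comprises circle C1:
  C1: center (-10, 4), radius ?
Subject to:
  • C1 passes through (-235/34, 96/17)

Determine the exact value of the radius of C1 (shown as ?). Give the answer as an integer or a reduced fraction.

1. [C1∋P]  r_C1² − 49/4 = 0  ⇒  r_C1 = 7/2 (r>0 drops 1)

7/2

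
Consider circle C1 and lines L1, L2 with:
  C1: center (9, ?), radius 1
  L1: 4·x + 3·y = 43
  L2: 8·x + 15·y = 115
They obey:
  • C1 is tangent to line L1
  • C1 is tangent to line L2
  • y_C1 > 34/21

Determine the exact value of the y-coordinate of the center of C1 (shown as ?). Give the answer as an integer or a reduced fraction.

4

1. [C1‖L1]  y_C1² − (14/3)y_C1 + 8/3 = 0  ⇒  y_C1 = 2/3 or 4
2. [C1‖L2]  y_C1² − (86/15)y_C1 + 104/15 = 0  ⇒  y_C1 = 26/15 or 4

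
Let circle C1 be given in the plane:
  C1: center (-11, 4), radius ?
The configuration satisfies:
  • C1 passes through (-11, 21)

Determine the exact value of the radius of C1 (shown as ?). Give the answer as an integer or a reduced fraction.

17

1. [C1∋P]  r_C1² − 289 = 0  ⇒  r_C1 = 17 (r>0 drops 1)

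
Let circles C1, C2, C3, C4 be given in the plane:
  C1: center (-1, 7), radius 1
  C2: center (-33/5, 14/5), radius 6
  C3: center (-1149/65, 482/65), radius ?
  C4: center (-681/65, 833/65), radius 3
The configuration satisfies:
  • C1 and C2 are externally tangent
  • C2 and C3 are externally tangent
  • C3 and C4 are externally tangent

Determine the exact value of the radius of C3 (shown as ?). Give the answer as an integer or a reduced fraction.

6

1. [ext C2·C3]  r_C3² + 12r_C3 − 108 = 0  ⇒  r_C3 = 6 (r>0 drops 1)
2. [ext C3·C4]  r_C3² + 6r_C3 − 72 = 0  ⇒  r_C3 = 6 (r>0 drops 1)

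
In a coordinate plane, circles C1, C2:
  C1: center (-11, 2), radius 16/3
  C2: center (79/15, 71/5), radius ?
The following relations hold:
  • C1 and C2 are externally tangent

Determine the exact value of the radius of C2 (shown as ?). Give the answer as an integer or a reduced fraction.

1. [ext C1·C2]  r_C2² + (32/3)r_C2 − 385 = 0  ⇒  r_C2 = 15 (r>0 drops 1)

15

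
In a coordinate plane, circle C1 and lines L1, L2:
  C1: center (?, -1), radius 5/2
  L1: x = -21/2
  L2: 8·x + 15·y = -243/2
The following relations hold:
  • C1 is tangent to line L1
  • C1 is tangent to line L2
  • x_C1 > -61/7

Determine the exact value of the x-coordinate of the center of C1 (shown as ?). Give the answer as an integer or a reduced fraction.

-8

1. [C1‖L1]  x_C1² + 21x_C1 + 104 = 0  ⇒  x_C1 = -13 or -8
2. [C1‖L2]  x_C1² + (213/8)x_C1 + 149 = 0  ⇒  x_C1 = -149/8 or -8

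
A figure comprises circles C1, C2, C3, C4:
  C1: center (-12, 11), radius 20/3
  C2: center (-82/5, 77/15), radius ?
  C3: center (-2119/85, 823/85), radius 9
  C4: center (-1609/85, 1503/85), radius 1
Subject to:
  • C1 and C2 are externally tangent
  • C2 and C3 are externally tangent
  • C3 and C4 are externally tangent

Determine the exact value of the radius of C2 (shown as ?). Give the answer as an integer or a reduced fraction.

1. [ext C1·C2]  r_C2² + (40/3)r_C2 − 28/3 = 0  ⇒  r_C2 = 2/3 (r>0 drops 1)
2. [ext C2·C3]  r_C2² + 18r_C2 − 112/9 = 0  ⇒  r_C2 = 2/3 (r>0 drops 1)

2/3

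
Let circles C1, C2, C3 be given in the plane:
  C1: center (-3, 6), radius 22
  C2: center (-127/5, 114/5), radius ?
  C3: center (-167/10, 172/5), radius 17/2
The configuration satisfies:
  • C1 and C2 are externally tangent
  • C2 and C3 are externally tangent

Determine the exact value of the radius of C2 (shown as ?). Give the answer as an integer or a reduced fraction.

6

1. [ext C1·C2]  r_C2² + 44r_C2 − 300 = 0  ⇒  r_C2 = 6 (r>0 drops 1)
2. [ext C2·C3]  r_C2² + 17r_C2 − 138 = 0  ⇒  r_C2 = 6 (r>0 drops 1)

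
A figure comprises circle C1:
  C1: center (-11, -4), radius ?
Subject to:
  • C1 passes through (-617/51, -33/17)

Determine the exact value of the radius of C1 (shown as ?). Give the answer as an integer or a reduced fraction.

1. [C1∋P]  r_C1² − 49/9 = 0  ⇒  r_C1 = 7/3 (r>0 drops 1)

7/3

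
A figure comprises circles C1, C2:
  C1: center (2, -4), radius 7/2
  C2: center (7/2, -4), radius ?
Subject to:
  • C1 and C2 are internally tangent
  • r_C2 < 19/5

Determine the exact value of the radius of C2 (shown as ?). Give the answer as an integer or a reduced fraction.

1. [int C1,C2]  r_C2² − 7r_C2 + 10 = 0  ⇒  r_C2 = 2 or 5
2. given r_C2 < 19/5: keep 2

2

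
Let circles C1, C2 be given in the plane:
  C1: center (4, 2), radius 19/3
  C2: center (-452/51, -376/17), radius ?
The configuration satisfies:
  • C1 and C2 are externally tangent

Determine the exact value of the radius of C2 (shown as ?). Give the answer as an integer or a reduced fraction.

21

1. [ext C1·C2]  r_C2² + (38/3)r_C2 − 707 = 0  ⇒  r_C2 = 21 (r>0 drops 1)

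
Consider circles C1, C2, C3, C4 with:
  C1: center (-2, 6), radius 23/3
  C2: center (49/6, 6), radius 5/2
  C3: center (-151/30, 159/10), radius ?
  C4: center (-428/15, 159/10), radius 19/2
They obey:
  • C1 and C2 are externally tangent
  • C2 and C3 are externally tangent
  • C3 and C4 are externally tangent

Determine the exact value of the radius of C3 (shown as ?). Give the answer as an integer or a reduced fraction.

14

1. [ext C2·C3]  r_C3² + 5r_C3 − 266 = 0  ⇒  r_C3 = 14 (r>0 drops 1)
2. [ext C3·C4]  r_C3² + 19r_C3 − 462 = 0  ⇒  r_C3 = 14 (r>0 drops 1)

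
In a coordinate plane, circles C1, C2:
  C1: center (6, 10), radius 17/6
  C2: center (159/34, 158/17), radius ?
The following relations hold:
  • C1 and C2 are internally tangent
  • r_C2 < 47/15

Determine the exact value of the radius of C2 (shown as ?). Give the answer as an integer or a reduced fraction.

1. [int C1,C2]  r_C2² − (17/3)r_C2 + 52/9 = 0  ⇒  r_C2 = 4/3 or 13/3
2. given r_C2 < 47/15: keep 4/3

4/3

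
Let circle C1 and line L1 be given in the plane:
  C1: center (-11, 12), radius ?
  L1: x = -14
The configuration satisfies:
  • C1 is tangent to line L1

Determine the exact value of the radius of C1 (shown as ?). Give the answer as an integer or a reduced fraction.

3

1. [C1‖L1]  r_C1² − 9 = 0  ⇒  r_C1 = 3 (r>0 drops 1)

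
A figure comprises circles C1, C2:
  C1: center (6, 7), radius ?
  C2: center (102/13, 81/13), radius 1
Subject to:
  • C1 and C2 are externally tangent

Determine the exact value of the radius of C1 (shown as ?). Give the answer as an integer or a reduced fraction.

1. [ext C1·C2]  r_C1² + 2r_C1 − 3 = 0  ⇒  r_C1 = 1 (r>0 drops 1)

1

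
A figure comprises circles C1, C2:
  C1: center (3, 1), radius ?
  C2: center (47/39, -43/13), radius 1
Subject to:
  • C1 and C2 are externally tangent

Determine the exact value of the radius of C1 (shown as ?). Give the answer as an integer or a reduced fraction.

11/3

1. [ext C1·C2]  r_C1² + 2r_C1 − 187/9 = 0  ⇒  r_C1 = 11/3 (r>0 drops 1)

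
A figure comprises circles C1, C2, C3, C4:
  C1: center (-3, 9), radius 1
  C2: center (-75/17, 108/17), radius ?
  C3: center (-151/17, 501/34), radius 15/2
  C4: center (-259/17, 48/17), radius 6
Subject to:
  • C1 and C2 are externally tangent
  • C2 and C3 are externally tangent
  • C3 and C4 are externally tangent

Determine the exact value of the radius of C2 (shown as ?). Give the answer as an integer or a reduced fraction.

1. [ext C1·C2]  r_C2² + 2r_C2 − 8 = 0  ⇒  r_C2 = 2 (r>0 drops 1)
2. [ext C2·C3]  r_C2² + 15r_C2 − 34 = 0  ⇒  r_C2 = 2 (r>0 drops 1)

2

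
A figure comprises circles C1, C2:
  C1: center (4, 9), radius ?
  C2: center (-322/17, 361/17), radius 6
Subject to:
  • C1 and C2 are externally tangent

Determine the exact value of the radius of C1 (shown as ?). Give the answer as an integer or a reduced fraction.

20

1. [ext C1·C2]  r_C1² + 12r_C1 − 640 = 0  ⇒  r_C1 = 20 (r>0 drops 1)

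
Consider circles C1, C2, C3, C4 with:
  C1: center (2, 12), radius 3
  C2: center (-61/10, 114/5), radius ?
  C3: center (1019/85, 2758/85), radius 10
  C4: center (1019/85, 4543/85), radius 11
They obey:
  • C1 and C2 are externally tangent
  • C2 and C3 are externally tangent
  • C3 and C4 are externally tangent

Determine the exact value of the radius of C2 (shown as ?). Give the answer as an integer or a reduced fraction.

21/2

1. [ext C1·C2]  r_C2² + 6r_C2 − 693/4 = 0  ⇒  r_C2 = 21/2 (r>0 drops 1)
2. [ext C2·C3]  r_C2² + 20r_C2 − 1281/4 = 0  ⇒  r_C2 = 21/2 (r>0 drops 1)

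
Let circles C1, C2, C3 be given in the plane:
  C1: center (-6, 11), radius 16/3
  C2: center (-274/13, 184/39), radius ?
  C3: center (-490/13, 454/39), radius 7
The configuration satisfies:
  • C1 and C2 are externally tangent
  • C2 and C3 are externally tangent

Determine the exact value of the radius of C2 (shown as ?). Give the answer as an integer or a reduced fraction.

11

1. [ext C1·C2]  r_C2² + (32/3)r_C2 − 715/3 = 0  ⇒  r_C2 = 11 (r>0 drops 1)
2. [ext C2·C3]  r_C2² + 14r_C2 − 275 = 0  ⇒  r_C2 = 11 (r>0 drops 1)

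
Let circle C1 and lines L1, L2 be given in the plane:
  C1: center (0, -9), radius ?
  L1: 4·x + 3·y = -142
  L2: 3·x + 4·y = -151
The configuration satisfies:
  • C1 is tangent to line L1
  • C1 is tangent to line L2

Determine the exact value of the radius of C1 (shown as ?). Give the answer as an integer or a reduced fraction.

23

1. [C1‖L1]  r_C1² − 529 = 0  ⇒  r_C1 = 23 (r>0 drops 1)
2. [C1‖L2]  r_C1² − 529 = 0  ⇒  r_C1 = 23 (r>0 drops 1)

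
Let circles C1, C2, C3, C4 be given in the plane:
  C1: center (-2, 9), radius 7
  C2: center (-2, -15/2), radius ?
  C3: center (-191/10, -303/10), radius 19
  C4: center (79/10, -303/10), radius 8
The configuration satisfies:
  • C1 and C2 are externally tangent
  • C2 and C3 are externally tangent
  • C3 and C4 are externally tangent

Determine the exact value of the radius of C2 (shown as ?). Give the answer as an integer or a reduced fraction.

19/2

1. [ext C1·C2]  r_C2² + 14r_C2 − 893/4 = 0  ⇒  r_C2 = 19/2 (r>0 drops 1)
2. [ext C2·C3]  r_C2² + 38r_C2 − 1805/4 = 0  ⇒  r_C2 = 19/2 (r>0 drops 1)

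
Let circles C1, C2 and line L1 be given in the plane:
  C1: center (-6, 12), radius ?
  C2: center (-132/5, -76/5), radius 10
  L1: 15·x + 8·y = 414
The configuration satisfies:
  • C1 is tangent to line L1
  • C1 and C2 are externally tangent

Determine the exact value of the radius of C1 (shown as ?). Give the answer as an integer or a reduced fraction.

1. [C1‖L1]  r_C1² − 576 = 0  ⇒  r_C1 = 24 (r>0 drops 1)
2. [ext C1·C2]  r_C1² + 20r_C1 − 1056 = 0  ⇒  r_C1 = 24 (r>0 drops 1)

24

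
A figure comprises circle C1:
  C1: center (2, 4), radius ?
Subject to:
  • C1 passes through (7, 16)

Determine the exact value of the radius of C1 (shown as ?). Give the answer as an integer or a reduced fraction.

1. [C1∋P]  r_C1² − 169 = 0  ⇒  r_C1 = 13 (r>0 drops 1)

13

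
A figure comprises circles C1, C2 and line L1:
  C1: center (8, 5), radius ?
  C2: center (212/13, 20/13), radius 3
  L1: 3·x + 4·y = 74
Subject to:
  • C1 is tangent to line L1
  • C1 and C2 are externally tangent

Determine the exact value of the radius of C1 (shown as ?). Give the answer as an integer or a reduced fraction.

6

1. [C1‖L1]  r_C1² − 36 = 0  ⇒  r_C1 = 6 (r>0 drops 1)
2. [ext C1·C2]  r_C1² + 6r_C1 − 72 = 0  ⇒  r_C1 = 6 (r>0 drops 1)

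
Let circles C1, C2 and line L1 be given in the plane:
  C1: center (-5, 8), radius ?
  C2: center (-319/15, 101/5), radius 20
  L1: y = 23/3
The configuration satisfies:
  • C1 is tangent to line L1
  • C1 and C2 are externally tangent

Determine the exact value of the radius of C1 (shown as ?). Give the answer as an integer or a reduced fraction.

1/3

1. [C1‖L1]  r_C1² − 1/9 = 0  ⇒  r_C1 = 1/3 (r>0 drops 1)
2. [ext C1·C2]  r_C1² + 40r_C1 − 121/9 = 0  ⇒  r_C1 = 1/3 (r>0 drops 1)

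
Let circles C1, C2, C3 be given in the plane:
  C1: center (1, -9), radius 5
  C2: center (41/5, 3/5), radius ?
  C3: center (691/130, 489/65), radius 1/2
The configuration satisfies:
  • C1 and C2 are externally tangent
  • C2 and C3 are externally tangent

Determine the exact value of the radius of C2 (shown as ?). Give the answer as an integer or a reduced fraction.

7

1. [ext C1·C2]  r_C2² + 10r_C2 − 119 = 0  ⇒  r_C2 = 7 (r>0 drops 1)
2. [ext C2·C3]  r_C2² + 1r_C2 − 56 = 0  ⇒  r_C2 = 7 (r>0 drops 1)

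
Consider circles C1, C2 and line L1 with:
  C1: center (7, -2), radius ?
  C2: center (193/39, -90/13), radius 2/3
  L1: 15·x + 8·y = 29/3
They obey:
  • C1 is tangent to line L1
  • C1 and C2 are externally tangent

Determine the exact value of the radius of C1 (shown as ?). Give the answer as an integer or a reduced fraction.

14/3

1. [C1‖L1]  r_C1² − 196/9 = 0  ⇒  r_C1 = 14/3 (r>0 drops 1)
2. [ext C1·C2]  r_C1² + (4/3)r_C1 − 28 = 0  ⇒  r_C1 = 14/3 (r>0 drops 1)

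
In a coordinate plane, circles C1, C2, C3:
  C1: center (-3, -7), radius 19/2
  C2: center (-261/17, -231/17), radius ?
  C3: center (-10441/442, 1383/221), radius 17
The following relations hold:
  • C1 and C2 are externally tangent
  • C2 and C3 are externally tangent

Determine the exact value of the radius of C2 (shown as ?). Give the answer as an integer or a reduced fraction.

9/2

1. [ext C1·C2]  r_C2² + 19r_C2 − 423/4 = 0  ⇒  r_C2 = 9/2 (r>0 drops 1)
2. [ext C2·C3]  r_C2² + 34r_C2 − 693/4 = 0  ⇒  r_C2 = 9/2 (r>0 drops 1)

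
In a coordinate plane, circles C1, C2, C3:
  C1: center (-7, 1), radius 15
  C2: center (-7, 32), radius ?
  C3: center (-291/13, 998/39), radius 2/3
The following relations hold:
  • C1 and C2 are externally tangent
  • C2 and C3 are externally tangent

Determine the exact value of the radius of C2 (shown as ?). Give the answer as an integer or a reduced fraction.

1. [ext C1·C2]  r_C2² + 30r_C2 − 736 = 0  ⇒  r_C2 = 16 (r>0 drops 1)
2. [ext C2·C3]  r_C2² + (4/3)r_C2 − 832/3 = 0  ⇒  r_C2 = 16 (r>0 drops 1)

16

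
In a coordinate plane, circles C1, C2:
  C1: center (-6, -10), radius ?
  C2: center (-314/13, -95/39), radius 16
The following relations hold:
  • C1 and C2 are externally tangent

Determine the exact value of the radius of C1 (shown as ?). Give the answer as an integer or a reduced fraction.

1. [ext C1·C2]  r_C1² + 32r_C1 − 1177/9 = 0  ⇒  r_C1 = 11/3 (r>0 drops 1)

11/3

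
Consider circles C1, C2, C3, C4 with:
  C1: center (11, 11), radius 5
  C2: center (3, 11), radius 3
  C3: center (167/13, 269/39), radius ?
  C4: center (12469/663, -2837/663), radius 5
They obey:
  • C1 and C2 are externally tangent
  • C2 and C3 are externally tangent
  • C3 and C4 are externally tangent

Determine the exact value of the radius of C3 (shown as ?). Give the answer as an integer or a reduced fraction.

1. [ext C2·C3]  r_C3² + 6r_C3 − 943/9 = 0  ⇒  r_C3 = 23/3 (r>0 drops 1)
2. [ext C3·C4]  r_C3² + 10r_C3 − 1219/9 = 0  ⇒  r_C3 = 23/3 (r>0 drops 1)

23/3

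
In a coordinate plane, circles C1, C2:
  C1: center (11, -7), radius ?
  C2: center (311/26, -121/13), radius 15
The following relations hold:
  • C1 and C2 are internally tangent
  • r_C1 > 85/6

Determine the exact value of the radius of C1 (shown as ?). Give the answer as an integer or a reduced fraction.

35/2

1. [int C1,C2]  r_C1² − 30r_C1 + 875/4 = 0  ⇒  r_C1 = 25/2 or 35/2
2. given r_C1 > 85/6: keep 35/2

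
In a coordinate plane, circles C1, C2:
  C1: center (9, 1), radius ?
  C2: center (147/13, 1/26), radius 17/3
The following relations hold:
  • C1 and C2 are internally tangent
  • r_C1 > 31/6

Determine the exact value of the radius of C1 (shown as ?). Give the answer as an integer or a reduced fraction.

1. [int C1,C2]  r_C1² − (34/3)r_C1 + 931/36 = 0  ⇒  r_C1 = 19/6 or 49/6
2. given r_C1 > 31/6: keep 49/6

49/6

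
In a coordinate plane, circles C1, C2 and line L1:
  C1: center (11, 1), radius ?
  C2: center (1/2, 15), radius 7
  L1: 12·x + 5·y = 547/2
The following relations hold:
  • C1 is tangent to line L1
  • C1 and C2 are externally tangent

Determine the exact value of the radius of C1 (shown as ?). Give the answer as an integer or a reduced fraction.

21/2

1. [C1‖L1]  r_C1² − 441/4 = 0  ⇒  r_C1 = 21/2 (r>0 drops 1)
2. [ext C1·C2]  r_C1² + 14r_C1 − 1029/4 = 0  ⇒  r_C1 = 21/2 (r>0 drops 1)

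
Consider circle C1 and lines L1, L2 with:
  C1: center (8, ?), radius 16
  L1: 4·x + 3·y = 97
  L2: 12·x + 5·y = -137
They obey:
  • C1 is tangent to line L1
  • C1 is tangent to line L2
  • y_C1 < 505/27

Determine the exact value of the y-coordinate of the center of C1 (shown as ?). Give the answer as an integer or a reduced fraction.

-5

1. [C1‖L1]  y_C1² − (130/3)y_C1 − 725/3 = 0  ⇒  y_C1 = -5 or 145/3
2. [C1‖L2]  y_C1² + (466/5)y_C1 + 441 = 0  ⇒  y_C1 = -441/5 or -5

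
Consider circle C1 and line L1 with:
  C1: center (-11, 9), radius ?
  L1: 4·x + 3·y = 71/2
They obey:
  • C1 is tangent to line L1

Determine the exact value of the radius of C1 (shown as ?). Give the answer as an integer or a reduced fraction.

1. [C1‖L1]  r_C1² − 441/4 = 0  ⇒  r_C1 = 21/2 (r>0 drops 1)

21/2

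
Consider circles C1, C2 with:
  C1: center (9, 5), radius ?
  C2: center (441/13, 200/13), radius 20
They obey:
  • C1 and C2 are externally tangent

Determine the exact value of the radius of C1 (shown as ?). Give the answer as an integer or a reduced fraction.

1. [ext C1·C2]  r_C1² + 40r_C1 − 329 = 0  ⇒  r_C1 = 7 (r>0 drops 1)

7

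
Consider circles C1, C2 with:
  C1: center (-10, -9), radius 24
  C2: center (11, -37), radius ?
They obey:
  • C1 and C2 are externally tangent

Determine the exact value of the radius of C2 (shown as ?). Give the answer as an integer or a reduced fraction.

1. [ext C1·C2]  r_C2² + 48r_C2 − 649 = 0  ⇒  r_C2 = 11 (r>0 drops 1)

11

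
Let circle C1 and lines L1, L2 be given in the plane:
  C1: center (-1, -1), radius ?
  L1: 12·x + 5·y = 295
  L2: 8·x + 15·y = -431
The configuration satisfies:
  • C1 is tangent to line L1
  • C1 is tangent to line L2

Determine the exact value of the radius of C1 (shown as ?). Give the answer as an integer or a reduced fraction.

1. [C1‖L1]  r_C1² − 576 = 0  ⇒  r_C1 = 24 (r>0 drops 1)
2. [C1‖L2]  r_C1² − 576 = 0  ⇒  r_C1 = 24 (r>0 drops 1)

24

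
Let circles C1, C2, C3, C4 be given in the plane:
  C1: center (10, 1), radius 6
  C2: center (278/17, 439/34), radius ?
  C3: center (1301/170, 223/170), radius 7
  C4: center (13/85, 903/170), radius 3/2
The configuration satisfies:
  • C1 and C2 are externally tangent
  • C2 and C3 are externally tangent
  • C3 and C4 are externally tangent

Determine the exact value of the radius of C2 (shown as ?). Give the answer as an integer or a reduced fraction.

1. [ext C1·C2]  r_C2² + 12r_C2 − 585/4 = 0  ⇒  r_C2 = 15/2 (r>0 drops 1)
2. [ext C2·C3]  r_C2² + 14r_C2 − 645/4 = 0  ⇒  r_C2 = 15/2 (r>0 drops 1)

15/2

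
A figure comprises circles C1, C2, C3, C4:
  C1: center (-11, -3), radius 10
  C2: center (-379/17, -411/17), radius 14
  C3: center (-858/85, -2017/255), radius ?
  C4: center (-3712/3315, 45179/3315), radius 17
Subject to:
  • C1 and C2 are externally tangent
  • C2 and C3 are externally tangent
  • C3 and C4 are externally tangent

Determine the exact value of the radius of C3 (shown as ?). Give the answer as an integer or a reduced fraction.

1. [ext C2·C3]  r_C3² + 28r_C3 − 1957/9 = 0  ⇒  r_C3 = 19/3 (r>0 drops 1)
2. [ext C3·C4]  r_C3² + 34r_C3 − 2299/9 = 0  ⇒  r_C3 = 19/3 (r>0 drops 1)

19/3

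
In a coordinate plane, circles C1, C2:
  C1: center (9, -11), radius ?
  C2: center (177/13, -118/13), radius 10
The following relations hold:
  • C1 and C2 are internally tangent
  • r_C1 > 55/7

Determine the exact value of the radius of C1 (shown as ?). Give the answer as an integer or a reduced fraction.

15

1. [int C1,C2]  r_C1² − 20r_C1 + 75 = 0  ⇒  r_C1 = 5 or 15
2. given r_C1 > 55/7: keep 15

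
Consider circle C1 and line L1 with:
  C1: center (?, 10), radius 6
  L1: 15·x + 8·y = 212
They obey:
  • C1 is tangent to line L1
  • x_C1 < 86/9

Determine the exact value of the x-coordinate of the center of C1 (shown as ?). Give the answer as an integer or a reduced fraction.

2

1. [C1‖L1]  x_C1² − (88/5)x_C1 + 156/5 = 0  ⇒  x_C1 = 2 or 78/5
2. given x_C1 < 86/9: keep 2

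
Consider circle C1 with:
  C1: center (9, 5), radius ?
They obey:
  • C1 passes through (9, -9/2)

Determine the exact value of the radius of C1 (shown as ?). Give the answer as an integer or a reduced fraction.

19/2

1. [C1∋P]  r_C1² − 361/4 = 0  ⇒  r_C1 = 19/2 (r>0 drops 1)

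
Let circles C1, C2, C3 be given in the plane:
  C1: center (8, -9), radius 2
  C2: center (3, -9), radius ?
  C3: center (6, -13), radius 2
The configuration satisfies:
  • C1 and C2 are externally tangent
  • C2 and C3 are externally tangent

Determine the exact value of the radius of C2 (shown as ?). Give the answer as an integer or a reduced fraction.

3

1. [ext C1·C2]  r_C2² + 4r_C2 − 21 = 0  ⇒  r_C2 = 3 (r>0 drops 1)
2. [ext C2·C3]  r_C2² + 4r_C2 − 21 = 0  ⇒  r_C2 = 3 (r>0 drops 1)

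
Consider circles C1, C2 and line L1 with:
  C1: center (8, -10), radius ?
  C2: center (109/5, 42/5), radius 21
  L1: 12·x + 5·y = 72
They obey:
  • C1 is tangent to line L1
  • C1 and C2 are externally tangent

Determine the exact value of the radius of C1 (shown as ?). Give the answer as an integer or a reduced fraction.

2

1. [C1‖L1]  r_C1² − 4 = 0  ⇒  r_C1 = 2 (r>0 drops 1)
2. [ext C1·C2]  r_C1² + 42r_C1 − 88 = 0  ⇒  r_C1 = 2 (r>0 drops 1)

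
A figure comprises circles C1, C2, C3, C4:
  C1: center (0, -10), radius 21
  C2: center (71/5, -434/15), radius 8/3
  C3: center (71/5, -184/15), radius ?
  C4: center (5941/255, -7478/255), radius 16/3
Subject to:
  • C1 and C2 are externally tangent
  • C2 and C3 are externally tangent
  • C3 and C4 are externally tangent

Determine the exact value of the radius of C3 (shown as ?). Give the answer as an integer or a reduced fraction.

1. [ext C2·C3]  r_C3² + (16/3)r_C3 − 812/3 = 0  ⇒  r_C3 = 14 (r>0 drops 1)
2. [ext C3·C4]  r_C3² + (32/3)r_C3 − 1036/3 = 0  ⇒  r_C3 = 14 (r>0 drops 1)

14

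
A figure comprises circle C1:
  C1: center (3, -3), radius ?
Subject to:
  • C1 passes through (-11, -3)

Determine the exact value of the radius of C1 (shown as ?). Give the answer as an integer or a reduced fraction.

14

1. [C1∋P]  r_C1² − 196 = 0  ⇒  r_C1 = 14 (r>0 drops 1)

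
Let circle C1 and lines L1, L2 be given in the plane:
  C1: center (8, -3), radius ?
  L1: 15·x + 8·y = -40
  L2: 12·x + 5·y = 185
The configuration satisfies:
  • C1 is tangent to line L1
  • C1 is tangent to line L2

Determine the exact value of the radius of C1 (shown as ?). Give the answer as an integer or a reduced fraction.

1. [C1‖L1]  r_C1² − 64 = 0  ⇒  r_C1 = 8 (r>0 drops 1)
2. [C1‖L2]  r_C1² − 64 = 0  ⇒  r_C1 = 8 (r>0 drops 1)

8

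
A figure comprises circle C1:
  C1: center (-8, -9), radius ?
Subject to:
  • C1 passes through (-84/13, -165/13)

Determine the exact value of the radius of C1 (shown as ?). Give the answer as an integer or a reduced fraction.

4

1. [C1∋P]  r_C1² − 16 = 0  ⇒  r_C1 = 4 (r>0 drops 1)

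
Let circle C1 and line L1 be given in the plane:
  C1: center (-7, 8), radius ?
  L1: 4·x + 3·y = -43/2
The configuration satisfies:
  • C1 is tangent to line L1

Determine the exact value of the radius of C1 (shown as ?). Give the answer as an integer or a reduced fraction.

7/2

1. [C1‖L1]  r_C1² − 49/4 = 0  ⇒  r_C1 = 7/2 (r>0 drops 1)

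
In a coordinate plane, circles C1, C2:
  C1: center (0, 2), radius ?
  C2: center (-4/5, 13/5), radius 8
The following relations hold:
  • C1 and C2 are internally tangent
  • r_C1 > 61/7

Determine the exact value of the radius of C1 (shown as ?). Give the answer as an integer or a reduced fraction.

1. [int C1,C2]  r_C1² − 16r_C1 + 63 = 0  ⇒  r_C1 = 7 or 9
2. given r_C1 > 61/7: keep 9

9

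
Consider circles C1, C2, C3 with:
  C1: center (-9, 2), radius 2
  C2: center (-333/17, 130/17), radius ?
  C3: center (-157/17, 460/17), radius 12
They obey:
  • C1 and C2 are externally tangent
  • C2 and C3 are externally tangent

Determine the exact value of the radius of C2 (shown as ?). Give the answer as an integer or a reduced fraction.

1. [ext C1·C2]  r_C2² + 4r_C2 − 140 = 0  ⇒  r_C2 = 10 (r>0 drops 1)
2. [ext C2·C3]  r_C2² + 24r_C2 − 340 = 0  ⇒  r_C2 = 10 (r>0 drops 1)

10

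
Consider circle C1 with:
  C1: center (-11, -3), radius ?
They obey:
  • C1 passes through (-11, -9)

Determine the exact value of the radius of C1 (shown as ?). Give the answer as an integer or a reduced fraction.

6

1. [C1∋P]  r_C1² − 36 = 0  ⇒  r_C1 = 6 (r>0 drops 1)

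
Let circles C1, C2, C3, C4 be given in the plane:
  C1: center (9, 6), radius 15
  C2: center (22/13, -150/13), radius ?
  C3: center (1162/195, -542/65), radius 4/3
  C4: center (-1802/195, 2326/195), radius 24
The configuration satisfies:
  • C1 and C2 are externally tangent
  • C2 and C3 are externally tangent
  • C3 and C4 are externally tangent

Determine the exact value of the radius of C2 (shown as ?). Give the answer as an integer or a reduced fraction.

4

1. [ext C1·C2]  r_C2² + 30r_C2 − 136 = 0  ⇒  r_C2 = 4 (r>0 drops 1)
2. [ext C2·C3]  r_C2² + (8/3)r_C2 − 80/3 = 0  ⇒  r_C2 = 4 (r>0 drops 1)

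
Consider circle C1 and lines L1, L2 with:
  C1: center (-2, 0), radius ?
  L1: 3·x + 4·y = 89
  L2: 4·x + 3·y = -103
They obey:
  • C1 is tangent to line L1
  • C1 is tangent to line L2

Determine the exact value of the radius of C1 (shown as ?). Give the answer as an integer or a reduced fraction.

19

1. [C1‖L1]  r_C1² − 361 = 0  ⇒  r_C1 = 19 (r>0 drops 1)
2. [C1‖L2]  r_C1² − 361 = 0  ⇒  r_C1 = 19 (r>0 drops 1)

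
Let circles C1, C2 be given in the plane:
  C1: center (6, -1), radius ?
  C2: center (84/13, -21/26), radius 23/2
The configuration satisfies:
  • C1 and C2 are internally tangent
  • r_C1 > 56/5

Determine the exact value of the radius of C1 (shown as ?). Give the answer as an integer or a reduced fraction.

12

1. [int C1,C2]  r_C1² − 23r_C1 + 132 = 0  ⇒  r_C1 = 11 or 12
2. given r_C1 > 56/5: keep 12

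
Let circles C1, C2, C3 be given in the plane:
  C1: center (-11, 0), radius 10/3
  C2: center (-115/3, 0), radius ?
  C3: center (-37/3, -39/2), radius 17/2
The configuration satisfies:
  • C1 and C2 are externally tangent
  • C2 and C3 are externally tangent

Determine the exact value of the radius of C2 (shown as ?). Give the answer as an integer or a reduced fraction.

24

1. [ext C1·C2]  r_C2² + (20/3)r_C2 − 736 = 0  ⇒  r_C2 = 24 (r>0 drops 1)
2. [ext C2·C3]  r_C2² + 17r_C2 − 984 = 0  ⇒  r_C2 = 24 (r>0 drops 1)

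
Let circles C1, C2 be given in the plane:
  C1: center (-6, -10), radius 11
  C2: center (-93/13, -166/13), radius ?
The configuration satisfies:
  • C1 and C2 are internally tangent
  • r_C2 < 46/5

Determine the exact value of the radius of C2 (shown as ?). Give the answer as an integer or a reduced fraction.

8

1. [int C1,C2]  r_C2² − 22r_C2 + 112 = 0  ⇒  r_C2 = 8 or 14
2. given r_C2 < 46/5: keep 8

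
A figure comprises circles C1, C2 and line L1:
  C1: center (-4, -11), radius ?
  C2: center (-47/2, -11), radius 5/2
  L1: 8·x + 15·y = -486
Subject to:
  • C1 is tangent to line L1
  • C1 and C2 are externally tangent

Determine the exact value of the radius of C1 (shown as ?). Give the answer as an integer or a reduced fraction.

17

1. [C1‖L1]  r_C1² − 289 = 0  ⇒  r_C1 = 17 (r>0 drops 1)
2. [ext C1·C2]  r_C1² + 5r_C1 − 374 = 0  ⇒  r_C1 = 17 (r>0 drops 1)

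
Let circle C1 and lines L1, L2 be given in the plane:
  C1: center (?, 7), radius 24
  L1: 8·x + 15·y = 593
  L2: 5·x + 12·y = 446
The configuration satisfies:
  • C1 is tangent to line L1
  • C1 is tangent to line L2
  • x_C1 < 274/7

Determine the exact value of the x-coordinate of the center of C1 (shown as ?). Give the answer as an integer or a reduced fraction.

1. [C1‖L1]  x_C1² − 122x_C1 + 1120 = 0  ⇒  x_C1 = 10 or 112
2. [C1‖L2]  x_C1² − (724/5)x_C1 + 1348 = 0  ⇒  x_C1 = 10 or 674/5

10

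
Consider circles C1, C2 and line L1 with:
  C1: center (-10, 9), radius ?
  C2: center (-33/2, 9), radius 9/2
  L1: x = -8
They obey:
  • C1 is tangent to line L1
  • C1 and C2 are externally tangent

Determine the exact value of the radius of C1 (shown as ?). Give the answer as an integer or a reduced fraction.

1. [C1‖L1]  r_C1² − 4 = 0  ⇒  r_C1 = 2 (r>0 drops 1)
2. [ext C1·C2]  r_C1² + 9r_C1 − 22 = 0  ⇒  r_C1 = 2 (r>0 drops 1)

2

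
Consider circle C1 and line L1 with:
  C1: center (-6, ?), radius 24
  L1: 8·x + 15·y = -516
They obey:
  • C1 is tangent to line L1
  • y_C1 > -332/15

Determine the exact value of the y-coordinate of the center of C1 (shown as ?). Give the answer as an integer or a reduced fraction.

-4

1. [C1‖L1]  y_C1² + (312/5)y_C1 + 1168/5 = 0  ⇒  y_C1 = -292/5 or -4
2. given y_C1 > -332/15: keep -4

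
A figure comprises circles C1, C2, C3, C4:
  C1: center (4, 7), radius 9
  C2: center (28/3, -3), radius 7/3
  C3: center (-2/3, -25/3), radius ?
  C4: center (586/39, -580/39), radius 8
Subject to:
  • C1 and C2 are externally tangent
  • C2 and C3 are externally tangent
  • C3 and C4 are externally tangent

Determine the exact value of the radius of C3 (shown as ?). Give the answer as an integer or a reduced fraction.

9

1. [ext C2·C3]  r_C3² + (14/3)r_C3 − 123 = 0  ⇒  r_C3 = 9 (r>0 drops 1)
2. [ext C3·C4]  r_C3² + 16r_C3 − 225 = 0  ⇒  r_C3 = 9 (r>0 drops 1)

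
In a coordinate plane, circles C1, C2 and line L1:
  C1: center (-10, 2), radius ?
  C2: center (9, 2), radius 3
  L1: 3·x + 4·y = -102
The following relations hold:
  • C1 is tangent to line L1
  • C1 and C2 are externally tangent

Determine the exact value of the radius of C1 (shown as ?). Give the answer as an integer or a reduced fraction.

16

1. [C1‖L1]  r_C1² − 256 = 0  ⇒  r_C1 = 16 (r>0 drops 1)
2. [ext C1·C2]  r_C1² + 6r_C1 − 352 = 0  ⇒  r_C1 = 16 (r>0 drops 1)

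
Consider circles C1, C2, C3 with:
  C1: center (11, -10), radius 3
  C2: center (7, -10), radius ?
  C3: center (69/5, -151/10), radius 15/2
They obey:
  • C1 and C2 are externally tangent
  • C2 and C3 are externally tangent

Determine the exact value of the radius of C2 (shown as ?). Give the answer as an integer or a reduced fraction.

1

1. [ext C1·C2]  r_C2² + 6r_C2 − 7 = 0  ⇒  r_C2 = 1 (r>0 drops 1)
2. [ext C2·C3]  r_C2² + 15r_C2 − 16 = 0  ⇒  r_C2 = 1 (r>0 drops 1)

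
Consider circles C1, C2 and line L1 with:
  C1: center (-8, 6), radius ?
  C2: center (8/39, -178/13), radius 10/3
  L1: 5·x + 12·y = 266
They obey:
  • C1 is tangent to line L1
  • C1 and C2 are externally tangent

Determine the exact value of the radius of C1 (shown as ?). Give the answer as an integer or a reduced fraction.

1. [C1‖L1]  r_C1² − 324 = 0  ⇒  r_C1 = 18 (r>0 drops 1)
2. [ext C1·C2]  r_C1² + (20/3)r_C1 − 444 = 0  ⇒  r_C1 = 18 (r>0 drops 1)

18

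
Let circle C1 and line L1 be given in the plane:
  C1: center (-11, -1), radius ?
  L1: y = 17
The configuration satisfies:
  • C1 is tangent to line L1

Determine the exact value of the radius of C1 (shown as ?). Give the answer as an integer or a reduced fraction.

18

1. [C1‖L1]  r_C1² − 324 = 0  ⇒  r_C1 = 18 (r>0 drops 1)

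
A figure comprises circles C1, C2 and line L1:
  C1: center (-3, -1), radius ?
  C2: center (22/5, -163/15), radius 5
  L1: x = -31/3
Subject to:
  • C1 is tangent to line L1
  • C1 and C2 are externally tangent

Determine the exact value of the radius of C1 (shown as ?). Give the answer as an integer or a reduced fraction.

22/3

1. [C1‖L1]  r_C1² − 484/9 = 0  ⇒  r_C1 = 22/3 (r>0 drops 1)
2. [ext C1·C2]  r_C1² + 10r_C1 − 1144/9 = 0  ⇒  r_C1 = 22/3 (r>0 drops 1)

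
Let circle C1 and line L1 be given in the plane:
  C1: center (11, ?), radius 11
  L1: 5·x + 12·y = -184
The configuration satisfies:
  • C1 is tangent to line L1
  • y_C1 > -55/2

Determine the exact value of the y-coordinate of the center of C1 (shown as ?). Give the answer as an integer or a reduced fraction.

-8

1. [C1‖L1]  y_C1² + (239/6)y_C1 + 764/3 = 0  ⇒  y_C1 = -191/6 or -8
2. given y_C1 > -55/2: keep -8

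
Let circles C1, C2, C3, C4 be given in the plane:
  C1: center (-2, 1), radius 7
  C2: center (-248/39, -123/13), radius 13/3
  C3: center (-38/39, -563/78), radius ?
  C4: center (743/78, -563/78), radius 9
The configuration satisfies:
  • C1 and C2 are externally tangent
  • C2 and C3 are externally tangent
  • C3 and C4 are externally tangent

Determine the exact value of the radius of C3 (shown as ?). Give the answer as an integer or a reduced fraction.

3/2

1. [ext C2·C3]  r_C3² + (26/3)r_C3 − 61/4 = 0  ⇒  r_C3 = 3/2 (r>0 drops 1)
2. [ext C3·C4]  r_C3² + 18r_C3 − 117/4 = 0  ⇒  r_C3 = 3/2 (r>0 drops 1)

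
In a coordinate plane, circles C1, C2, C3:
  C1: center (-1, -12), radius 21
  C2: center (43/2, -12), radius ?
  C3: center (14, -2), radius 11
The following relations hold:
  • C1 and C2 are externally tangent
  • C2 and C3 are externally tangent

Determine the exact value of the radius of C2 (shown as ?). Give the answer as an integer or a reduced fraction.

1. [ext C1·C2]  r_C2² + 42r_C2 − 261/4 = 0  ⇒  r_C2 = 3/2 (r>0 drops 1)
2. [ext C2·C3]  r_C2² + 22r_C2 − 141/4 = 0  ⇒  r_C2 = 3/2 (r>0 drops 1)

3/2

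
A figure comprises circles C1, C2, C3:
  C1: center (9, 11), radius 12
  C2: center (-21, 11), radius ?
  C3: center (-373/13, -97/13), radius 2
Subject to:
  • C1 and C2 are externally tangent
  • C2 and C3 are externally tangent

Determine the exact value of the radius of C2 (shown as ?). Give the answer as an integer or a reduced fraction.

18

1. [ext C1·C2]  r_C2² + 24r_C2 − 756 = 0  ⇒  r_C2 = 18 (r>0 drops 1)
2. [ext C2·C3]  r_C2² + 4r_C2 − 396 = 0  ⇒  r_C2 = 18 (r>0 drops 1)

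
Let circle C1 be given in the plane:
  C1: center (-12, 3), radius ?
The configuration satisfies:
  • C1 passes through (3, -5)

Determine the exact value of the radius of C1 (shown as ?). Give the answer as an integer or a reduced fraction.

1. [C1∋P]  r_C1² − 289 = 0  ⇒  r_C1 = 17 (r>0 drops 1)

17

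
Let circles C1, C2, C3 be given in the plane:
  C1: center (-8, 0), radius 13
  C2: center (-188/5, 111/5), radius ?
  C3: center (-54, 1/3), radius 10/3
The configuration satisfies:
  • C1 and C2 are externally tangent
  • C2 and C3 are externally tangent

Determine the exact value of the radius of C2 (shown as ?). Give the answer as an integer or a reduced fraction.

1. [ext C1·C2]  r_C2² + 26r_C2 − 1200 = 0  ⇒  r_C2 = 24 (r>0 drops 1)
2. [ext C2·C3]  r_C2² + (20/3)r_C2 − 736 = 0  ⇒  r_C2 = 24 (r>0 drops 1)

24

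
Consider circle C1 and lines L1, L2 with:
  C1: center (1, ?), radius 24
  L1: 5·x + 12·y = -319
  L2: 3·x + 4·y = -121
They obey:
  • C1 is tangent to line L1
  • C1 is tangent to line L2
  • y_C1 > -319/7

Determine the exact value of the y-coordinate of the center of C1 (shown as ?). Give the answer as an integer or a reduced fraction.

1. [C1‖L1]  y_C1² + 54y_C1 + 53 = 0  ⇒  y_C1 = -53 or -1
2. [C1‖L2]  y_C1² + 62y_C1 + 61 = 0  ⇒  y_C1 = -61 or -1

-1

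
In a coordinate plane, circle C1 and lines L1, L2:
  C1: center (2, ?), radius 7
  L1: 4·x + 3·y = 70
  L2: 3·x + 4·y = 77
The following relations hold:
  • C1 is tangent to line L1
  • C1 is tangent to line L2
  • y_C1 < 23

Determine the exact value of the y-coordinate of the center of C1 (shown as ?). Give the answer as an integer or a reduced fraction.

9

1. [C1‖L1]  y_C1² − (124/3)y_C1 + 291 = 0  ⇒  y_C1 = 9 or 97/3
2. [C1‖L2]  y_C1² − (71/2)y_C1 + 477/2 = 0  ⇒  y_C1 = 9 or 53/2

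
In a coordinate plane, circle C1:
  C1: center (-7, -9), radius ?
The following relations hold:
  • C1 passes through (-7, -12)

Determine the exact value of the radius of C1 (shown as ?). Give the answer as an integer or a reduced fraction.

3

1. [C1∋P]  r_C1² − 9 = 0  ⇒  r_C1 = 3 (r>0 drops 1)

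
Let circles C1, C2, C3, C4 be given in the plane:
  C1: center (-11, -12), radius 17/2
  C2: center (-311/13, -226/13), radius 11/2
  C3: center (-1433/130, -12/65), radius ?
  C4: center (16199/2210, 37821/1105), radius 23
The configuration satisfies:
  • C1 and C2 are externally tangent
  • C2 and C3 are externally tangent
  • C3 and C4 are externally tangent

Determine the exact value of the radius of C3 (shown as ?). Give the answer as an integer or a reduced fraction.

16

1. [ext C2·C3]  r_C3² + 11r_C3 − 432 = 0  ⇒  r_C3 = 16 (r>0 drops 1)
2. [ext C3·C4]  r_C3² + 46r_C3 − 992 = 0  ⇒  r_C3 = 16 (r>0 drops 1)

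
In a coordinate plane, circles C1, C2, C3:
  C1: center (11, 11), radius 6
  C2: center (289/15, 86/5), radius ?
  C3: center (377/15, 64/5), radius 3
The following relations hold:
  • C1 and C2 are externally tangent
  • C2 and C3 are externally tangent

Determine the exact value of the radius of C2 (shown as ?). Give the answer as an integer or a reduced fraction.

13/3

1. [ext C1·C2]  r_C2² + 12r_C2 − 637/9 = 0  ⇒  r_C2 = 13/3 (r>0 drops 1)
2. [ext C2·C3]  r_C2² + 6r_C2 − 403/9 = 0  ⇒  r_C2 = 13/3 (r>0 drops 1)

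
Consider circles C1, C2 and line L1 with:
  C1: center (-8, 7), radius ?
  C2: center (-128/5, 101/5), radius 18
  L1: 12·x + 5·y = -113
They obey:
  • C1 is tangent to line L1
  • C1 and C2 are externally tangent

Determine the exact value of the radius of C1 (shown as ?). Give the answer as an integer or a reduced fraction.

1. [C1‖L1]  r_C1² − 16 = 0  ⇒  r_C1 = 4 (r>0 drops 1)
2. [ext C1·C2]  r_C1² + 36r_C1 − 160 = 0  ⇒  r_C1 = 4 (r>0 drops 1)

4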